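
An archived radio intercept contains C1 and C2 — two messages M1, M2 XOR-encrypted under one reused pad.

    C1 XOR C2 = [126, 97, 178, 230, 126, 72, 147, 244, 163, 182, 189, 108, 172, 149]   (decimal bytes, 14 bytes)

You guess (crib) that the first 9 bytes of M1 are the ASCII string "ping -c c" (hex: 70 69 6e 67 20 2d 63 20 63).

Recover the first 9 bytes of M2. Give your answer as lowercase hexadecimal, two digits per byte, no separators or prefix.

Since C1 ⊕ C2 = M1 ⊕ M2, XORing with the guessed M1 bytes yields the corresponding M2 bytes: M2 = (C1 ⊕ C2) ⊕ M1.
01111110 XOR 01110000 = 00001110
01100001 XOR 01101001 = 00001000
10110010 XOR 01101110 = 11011100
11100110 XOR 01100111 = 10000001
01111110 XOR 00100000 = 01011110
01001000 XOR 00101101 = 01100101
10010011 XOR 01100011 = 11110000
11110100 XOR 00100000 = 11010100
10100011 XOR 01100011 = 11000000

0e08dc815e65f0d4c0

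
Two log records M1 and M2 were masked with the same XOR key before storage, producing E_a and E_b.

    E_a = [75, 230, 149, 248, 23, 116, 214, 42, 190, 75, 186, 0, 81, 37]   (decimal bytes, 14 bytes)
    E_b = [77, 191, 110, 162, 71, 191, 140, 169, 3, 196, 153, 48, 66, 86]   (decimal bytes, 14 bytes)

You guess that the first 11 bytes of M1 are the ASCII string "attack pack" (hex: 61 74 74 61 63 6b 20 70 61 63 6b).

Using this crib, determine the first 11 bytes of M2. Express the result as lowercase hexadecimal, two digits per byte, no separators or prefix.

First, E_a ⊕ E_b = (M1 ⊕ K) ⊕ (M2 ⊕ K) = M1 ⊕ M2, so the key drops out. Then M2 = (M1 ⊕ M2) ⊕ M1 over the first 11 bytes.
byte 0: (4b ^ 4d) ^ 61 = 06 ^ 61 = 67
byte 1: (e6 ^ bf) ^ 74 = 59 ^ 74 = 2d
byte 2: (95 ^ 6e) ^ 74 = fb ^ 74 = 8f
byte 3: (f8 ^ a2) ^ 61 = 5a ^ 61 = 3b
byte 4: (17 ^ 47) ^ 63 = 50 ^ 63 = 33
byte 5: (74 ^ bf) ^ 6b = cb ^ 6b = a0
byte 6: (d6 ^ 8c) ^ 20 = 5a ^ 20 = 7a
byte 7: (2a ^ a9) ^ 70 = 83 ^ 70 = f3
byte 8: (be ^ 03) ^ 61 = bd ^ 61 = dc
byte 9: (4b ^ c4) ^ 63 = 8f ^ 63 = ec
byte 10: (ba ^ 99) ^ 6b = 23 ^ 6b = 48

672d8f3b33a07af3dcec48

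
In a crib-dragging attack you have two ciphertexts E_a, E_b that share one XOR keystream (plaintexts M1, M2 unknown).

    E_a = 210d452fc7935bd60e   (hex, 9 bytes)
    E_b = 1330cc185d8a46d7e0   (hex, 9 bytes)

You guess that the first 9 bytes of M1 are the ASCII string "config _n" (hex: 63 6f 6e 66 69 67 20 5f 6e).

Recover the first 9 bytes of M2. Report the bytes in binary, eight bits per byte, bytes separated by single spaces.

01010001 01010010 11100111 01010001 11110011 01111110 00111101 01011110 10000000

First, E_a ⊕ E_b = (M1 ⊕ K) ⊕ (M2 ⊕ K) = M1 ⊕ M2, so the key drops out. Then M2 = (M1 ⊕ M2) ⊕ M1 over the first 9 bytes.
byte 0: (21 ⊕ 13) ⊕ 63 = 32 ⊕ 63 = 51
byte 1: (0d ⊕ 30) ⊕ 6f = 3d ⊕ 6f = 52
byte 2: (45 ⊕ cc) ⊕ 6e = 89 ⊕ 6e = e7
byte 3: (2f ⊕ 18) ⊕ 66 = 37 ⊕ 66 = 51
byte 4: (c7 ⊕ 5d) ⊕ 69 = 9a ⊕ 69 = f3
byte 5: (93 ⊕ 8a) ⊕ 67 = 19 ⊕ 67 = 7e
byte 6: (5b ⊕ 46) ⊕ 20 = 1d ⊕ 20 = 3d
byte 7: (d6 ⊕ d7) ⊕ 5f = 01 ⊕ 5f = 5e
byte 8: (0e ⊕ e0) ⊕ 6e = ee ⊕ 6e = 80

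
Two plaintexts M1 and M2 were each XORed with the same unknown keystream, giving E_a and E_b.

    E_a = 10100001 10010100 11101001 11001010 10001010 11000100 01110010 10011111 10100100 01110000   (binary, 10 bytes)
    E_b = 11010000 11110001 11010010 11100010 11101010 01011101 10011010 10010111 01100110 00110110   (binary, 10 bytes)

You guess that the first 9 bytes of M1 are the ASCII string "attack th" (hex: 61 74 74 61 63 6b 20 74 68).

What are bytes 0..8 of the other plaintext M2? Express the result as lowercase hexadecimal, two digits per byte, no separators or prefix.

10114f4903f2c87caa

First, E_a ⊕ E_b = (M1 ⊕ K) ⊕ (M2 ⊕ K) = M1 ⊕ M2, so the key drops out. Then M2 = (M1 ⊕ M2) ⊕ M1 over the first 9 bytes.
byte 0: (a1 XOR d0) XOR 61 = 71 XOR 61 = 10
byte 1: (94 XOR f1) XOR 74 = 65 XOR 74 = 11
byte 2: (e9 XOR d2) XOR 74 = 3b XOR 74 = 4f
byte 3: (ca XOR e2) XOR 61 = 28 XOR 61 = 49
byte 4: (8a XOR ea) XOR 63 = 60 XOR 63 = 03
byte 5: (c4 XOR 5d) XOR 6b = 99 XOR 6b = f2
byte 6: (72 XOR 9a) XOR 20 = e8 XOR 20 = c8
byte 7: (9f XOR 97) XOR 74 = 08 XOR 74 = 7c
byte 8: (a4 XOR 66) XOR 68 = c2 XOR 68 = aa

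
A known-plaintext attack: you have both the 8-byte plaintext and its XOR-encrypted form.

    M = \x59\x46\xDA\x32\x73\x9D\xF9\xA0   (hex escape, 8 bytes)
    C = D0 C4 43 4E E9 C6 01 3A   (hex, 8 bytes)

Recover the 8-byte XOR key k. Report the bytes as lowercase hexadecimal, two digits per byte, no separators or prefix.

8982997c9a5bf89a

Since C = M ⊕ k, XORing both sides with M gives k = M ⊕ C.
 89 ^ 208 = 137
 70 ^ 196 = 130
218 ^  67 = 153
 50 ^  78 = 124
115 ^ 233 = 154
157 ^ 198 =  91
249 ^   1 = 248
160 ^  58 = 154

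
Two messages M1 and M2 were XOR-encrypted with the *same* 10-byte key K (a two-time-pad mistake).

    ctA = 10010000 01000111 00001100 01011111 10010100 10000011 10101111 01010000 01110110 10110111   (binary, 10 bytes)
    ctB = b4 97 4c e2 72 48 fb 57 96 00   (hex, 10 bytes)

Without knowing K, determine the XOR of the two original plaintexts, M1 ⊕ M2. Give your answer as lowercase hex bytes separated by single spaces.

24 d0 40 bd e6 cb 54 07 e0 b7

ctA ⊕ ctB = (M1 ⊕ K) ⊕ (M2 ⊕ K) = M1 ⊕ M2 — the shared key cancels under XOR.
90 ^ b4 = 24
47 ^ 97 = d0
0c ^ 4c = 40
5f ^ e2 = bd
94 ^ 72 = e6
83 ^ 48 = cb
af ^ fb = 54
50 ^ 57 = 07
76 ^ 96 = e0
b7 ^ 00 = b7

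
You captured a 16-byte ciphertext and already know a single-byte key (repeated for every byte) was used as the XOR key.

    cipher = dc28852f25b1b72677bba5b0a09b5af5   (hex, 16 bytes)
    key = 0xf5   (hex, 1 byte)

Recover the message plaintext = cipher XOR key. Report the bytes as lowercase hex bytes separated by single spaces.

29 dd 70 da d0 44 42 d3 82 4e 50 45 55 6e af 00

The 1-byte key repeats, so the effective keystream is f5 f5 f5 f5 f5 f5 f5 f5 f5 f5 f5 f5 f5 f5 f5 f5.
byte 0: dc ^ f5 = 29
byte 1: 28 ^ f5 = dd
byte 2: 85 ^ f5 = 70
byte 3: 2f ^ f5 = da
byte 4: 25 ^ f5 = d0
byte 5: b1 ^ f5 = 44
byte 6: b7 ^ f5 = 42
byte 7: 26 ^ f5 = d3
byte 8: 77 ^ f5 = 82
byte 9: bb ^ f5 = 4e
byte 10: a5 ^ f5 = 50
byte 11: b0 ^ f5 = 45
byte 12: a0 ^ f5 = 55
byte 13: 9b ^ f5 = 6e
byte 14: 5a ^ f5 = af
byte 15: f5 ^ f5 = 00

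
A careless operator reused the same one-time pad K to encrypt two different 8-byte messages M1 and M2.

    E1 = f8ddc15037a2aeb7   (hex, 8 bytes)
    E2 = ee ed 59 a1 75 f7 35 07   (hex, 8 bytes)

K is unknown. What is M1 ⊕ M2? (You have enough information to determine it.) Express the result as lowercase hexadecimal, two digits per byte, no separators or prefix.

163098f142559bb0

E1 ⊕ E2 = (M1 ⊕ K) ⊕ (M2 ⊕ K) = M1 ⊕ M2 — the shared key cancels under XOR.
248 ^ 238 =  22
221 ^ 237 =  48
193 ^  89 = 152
 80 ^ 161 = 241
 55 ^ 117 =  66
162 ^ 247 =  85
174 ^  53 = 155
183 ^   7 = 176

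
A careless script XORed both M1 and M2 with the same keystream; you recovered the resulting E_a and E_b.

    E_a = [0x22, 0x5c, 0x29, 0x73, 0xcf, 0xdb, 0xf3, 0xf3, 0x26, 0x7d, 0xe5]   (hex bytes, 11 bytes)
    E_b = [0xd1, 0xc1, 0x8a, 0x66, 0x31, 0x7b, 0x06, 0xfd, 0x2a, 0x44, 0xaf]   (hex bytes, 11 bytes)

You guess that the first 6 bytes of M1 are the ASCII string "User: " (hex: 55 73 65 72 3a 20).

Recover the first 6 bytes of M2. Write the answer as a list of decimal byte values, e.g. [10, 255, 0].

[166, 238, 198, 103, 196, 128]

First, E_a ⊕ E_b = (M1 ⊕ K) ⊕ (M2 ⊕ K) = M1 ⊕ M2, so the key drops out. Then M2 = (M1 ⊕ M2) ⊕ M1 over the first 6 bytes.
byte 0: (22 ⊕ d1) ⊕ 55 = f3 ⊕ 55 = a6
byte 1: (5c ⊕ c1) ⊕ 73 = 9d ⊕ 73 = ee
byte 2: (29 ⊕ 8a) ⊕ 65 = a3 ⊕ 65 = c6
byte 3: (73 ⊕ 66) ⊕ 72 = 15 ⊕ 72 = 67
byte 4: (cf ⊕ 31) ⊕ 3a = fe ⊕ 3a = c4
byte 5: (db ⊕ 7b) ⊕ 20 = a0 ⊕ 20 = 80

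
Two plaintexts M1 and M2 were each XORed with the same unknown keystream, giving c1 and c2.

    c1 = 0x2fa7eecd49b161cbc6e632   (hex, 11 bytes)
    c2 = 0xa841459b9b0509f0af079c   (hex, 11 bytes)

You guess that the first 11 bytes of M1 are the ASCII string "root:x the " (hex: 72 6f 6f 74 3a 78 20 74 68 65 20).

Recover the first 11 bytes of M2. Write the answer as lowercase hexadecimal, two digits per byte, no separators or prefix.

First, c1 ⊕ c2 = (M1 ⊕ K) ⊕ (M2 ⊕ K) = M1 ⊕ M2, so the key drops out. Then M2 = (M1 ⊕ M2) ⊕ M1 over the first 11 bytes.
byte 0: (2f ^ a8) ^ 72 = 87 ^ 72 = f5
byte 1: (a7 ^ 41) ^ 6f = e6 ^ 6f = 89
byte 2: (ee ^ 45) ^ 6f = ab ^ 6f = c4
byte 3: (cd ^ 9b) ^ 74 = 56 ^ 74 = 22
byte 4: (49 ^ 9b) ^ 3a = d2 ^ 3a = e8
byte 5: (b1 ^ 05) ^ 78 = b4 ^ 78 = cc
byte 6: (61 ^ 09) ^ 20 = 68 ^ 20 = 48
byte 7: (cb ^ f0) ^ 74 = 3b ^ 74 = 4f
byte 8: (c6 ^ af) ^ 68 = 69 ^ 68 = 01
byte 9: (e6 ^ 07) ^ 65 = e1 ^ 65 = 84
byte 10: (32 ^ 9c) ^ 20 = ae ^ 20 = 8e

f589c422e8cc484f01848e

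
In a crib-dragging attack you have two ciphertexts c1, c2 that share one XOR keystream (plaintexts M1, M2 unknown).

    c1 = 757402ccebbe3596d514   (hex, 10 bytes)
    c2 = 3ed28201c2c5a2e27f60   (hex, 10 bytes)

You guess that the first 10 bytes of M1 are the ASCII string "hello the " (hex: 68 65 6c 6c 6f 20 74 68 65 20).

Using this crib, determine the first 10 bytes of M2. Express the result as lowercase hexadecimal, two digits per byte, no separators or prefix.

23c3eca1465be31ccf54

First, c1 ⊕ c2 = (M1 ⊕ K) ⊕ (M2 ⊕ K) = M1 ⊕ M2, so the key drops out. Then M2 = (M1 ⊕ M2) ⊕ M1 over the first 10 bytes.
byte 0: (75 xor 3e) xor 68 = 4b xor 68 = 23
byte 1: (74 xor d2) xor 65 = a6 xor 65 = c3
byte 2: (02 xor 82) xor 6c = 80 xor 6c = ec
byte 3: (cc xor 01) xor 6c = cd xor 6c = a1
byte 4: (eb xor c2) xor 6f = 29 xor 6f = 46
byte 5: (be xor c5) xor 20 = 7b xor 20 = 5b
byte 6: (35 xor a2) xor 74 = 97 xor 74 = e3
byte 7: (96 xor e2) xor 68 = 74 xor 68 = 1c
byte 8: (d5 xor 7f) xor 65 = aa xor 65 = cf
byte 9: (14 xor 60) xor 20 = 74 xor 20 = 54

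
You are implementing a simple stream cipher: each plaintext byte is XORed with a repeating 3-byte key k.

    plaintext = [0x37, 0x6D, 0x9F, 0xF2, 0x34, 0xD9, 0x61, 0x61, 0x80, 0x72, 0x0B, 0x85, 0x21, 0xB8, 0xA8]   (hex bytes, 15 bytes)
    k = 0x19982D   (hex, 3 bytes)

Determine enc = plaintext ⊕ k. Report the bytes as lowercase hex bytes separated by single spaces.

2e f5 b2 eb ac f4 78 f9 ad 6b 93 a8 38 20 85

The 3-byte key repeats, so the effective keystream is 19 98 2d 19 98 2d 19 98 2d 19 98 2d 19 98 2d.
byte 0:  55 XOR  25 =  46
byte 1: 109 XOR 152 = 245
byte 2: 159 XOR  45 = 178
byte 3: 242 XOR  25 = 235
byte 4:  52 XOR 152 = 172
byte 5: 217 XOR  45 = 244
byte 6:  97 XOR  25 = 120
byte 7:  97 XOR 152 = 249
byte 8: 128 XOR  45 = 173
byte 9: 114 XOR  25 = 107
byte 10:  11 XOR 152 = 147
byte 11: 133 XOR  45 = 168
byte 12:  33 XOR  25 =  56
byte 13: 184 XOR 152 =  32
byte 14: 168 XOR  45 = 133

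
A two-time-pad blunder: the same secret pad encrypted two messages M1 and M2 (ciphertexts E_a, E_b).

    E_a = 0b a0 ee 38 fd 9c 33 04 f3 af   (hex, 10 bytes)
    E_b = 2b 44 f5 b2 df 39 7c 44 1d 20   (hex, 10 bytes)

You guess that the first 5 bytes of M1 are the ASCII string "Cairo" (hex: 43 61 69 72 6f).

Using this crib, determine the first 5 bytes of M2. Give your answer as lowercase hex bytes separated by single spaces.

63 85 72 f8 4d

First, E_a ⊕ E_b = (M1 ⊕ K) ⊕ (M2 ⊕ K) = M1 ⊕ M2, so the key drops out. Then M2 = (M1 ⊕ M2) ⊕ M1 over the first 5 bytes.
byte 0: (0b ^ 2b) ^ 43 = 20 ^ 43 = 63
byte 1: (a0 ^ 44) ^ 61 = e4 ^ 61 = 85
byte 2: (ee ^ f5) ^ 69 = 1b ^ 69 = 72
byte 3: (38 ^ b2) ^ 72 = 8a ^ 72 = f8
byte 4: (fd ^ df) ^ 6f = 22 ^ 6f = 4d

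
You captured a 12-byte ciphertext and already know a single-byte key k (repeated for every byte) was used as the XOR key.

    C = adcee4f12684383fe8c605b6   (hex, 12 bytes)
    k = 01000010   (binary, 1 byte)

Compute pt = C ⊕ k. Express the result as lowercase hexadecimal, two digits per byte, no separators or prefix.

ef8ca6b364c67a7daa8447f4

The 1-byte key repeats, so the effective keystream is 42 42 42 42 42 42 42 42 42 42 42 42.
byte 0: ad XOR 42 = ef
byte 1: ce XOR 42 = 8c
byte 2: e4 XOR 42 = a6
byte 3: f1 XOR 42 = b3
byte 4: 26 XOR 42 = 64
byte 5: 84 XOR 42 = c6
byte 6: 38 XOR 42 = 7a
byte 7: 3f XOR 42 = 7d
byte 8: e8 XOR 42 = aa
byte 9: c6 XOR 42 = 84
byte 10: 05 XOR 42 = 47
byte 11: b6 XOR 42 = f4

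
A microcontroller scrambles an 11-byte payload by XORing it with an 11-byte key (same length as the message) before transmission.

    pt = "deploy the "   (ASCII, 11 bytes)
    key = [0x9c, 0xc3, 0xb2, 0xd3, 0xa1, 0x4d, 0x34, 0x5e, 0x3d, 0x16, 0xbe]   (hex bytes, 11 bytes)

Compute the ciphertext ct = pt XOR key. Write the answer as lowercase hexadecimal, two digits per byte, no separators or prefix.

XOR is its own inverse, so applying the key byte-wise gives the result directly.
byte 0: 64 xor 9c = f8
byte 1: 65 xor c3 = a6
byte 2: 70 xor b2 = c2
byte 3: 6c xor d3 = bf
byte 4: 6f xor a1 = ce
byte 5: 79 xor 4d = 34
byte 6: 20 xor 34 = 14
byte 7: 74 xor 5e = 2a
byte 8: 68 xor 3d = 55
byte 9: 65 xor 16 = 73
byte 10: 20 xor be = 9e

f8a6c2bfce34142a55739e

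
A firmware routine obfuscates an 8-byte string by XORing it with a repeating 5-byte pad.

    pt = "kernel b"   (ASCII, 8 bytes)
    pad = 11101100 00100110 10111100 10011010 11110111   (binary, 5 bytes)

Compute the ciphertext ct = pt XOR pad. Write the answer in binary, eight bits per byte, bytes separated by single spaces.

The 5-byte key repeats, so the effective keystream is ec 26 bc 9a f7 ec 26 bc.
byte 0: 6b XOR ec = 87
byte 1: 65 XOR 26 = 43
byte 2: 72 XOR bc = ce
byte 3: 6e XOR 9a = f4
byte 4: 65 XOR f7 = 92
byte 5: 6c XOR ec = 80
byte 6: 20 XOR 26 = 06
byte 7: 62 XOR bc = de

10000111 01000011 11001110 11110100 10010010 10000000 00000110 11011110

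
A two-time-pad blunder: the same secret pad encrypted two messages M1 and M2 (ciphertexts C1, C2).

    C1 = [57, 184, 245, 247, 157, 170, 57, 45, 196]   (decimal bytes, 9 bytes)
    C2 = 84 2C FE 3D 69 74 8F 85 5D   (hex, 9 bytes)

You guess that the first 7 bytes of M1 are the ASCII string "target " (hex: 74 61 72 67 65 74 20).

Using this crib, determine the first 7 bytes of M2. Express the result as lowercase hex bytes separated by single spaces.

First, C1 ⊕ C2 = (M1 ⊕ K) ⊕ (M2 ⊕ K) = M1 ⊕ M2, so the key drops out. Then M2 = (M1 ⊕ M2) ⊕ M1 over the first 7 bytes.
byte 0: (39 ⊕ 84) ⊕ 74 = bd ⊕ 74 = c9
byte 1: (b8 ⊕ 2c) ⊕ 61 = 94 ⊕ 61 = f5
byte 2: (f5 ⊕ fe) ⊕ 72 = 0b ⊕ 72 = 79
byte 3: (f7 ⊕ 3d) ⊕ 67 = ca ⊕ 67 = ad
byte 4: (9d ⊕ 69) ⊕ 65 = f4 ⊕ 65 = 91
byte 5: (aa ⊕ 74) ⊕ 74 = de ⊕ 74 = aa
byte 6: (39 ⊕ 8f) ⊕ 20 = b6 ⊕ 20 = 96

c9 f5 79 ad 91 aa 96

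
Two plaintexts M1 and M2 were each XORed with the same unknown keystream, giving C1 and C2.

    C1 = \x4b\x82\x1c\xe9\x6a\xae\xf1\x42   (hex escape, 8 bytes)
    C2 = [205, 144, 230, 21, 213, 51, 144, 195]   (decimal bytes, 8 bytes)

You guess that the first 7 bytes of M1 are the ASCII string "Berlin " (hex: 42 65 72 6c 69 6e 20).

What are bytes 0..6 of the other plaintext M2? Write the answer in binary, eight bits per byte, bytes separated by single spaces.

11000100 01110111 10001000 10010000 11010110 11110011 01000001

First, C1 ⊕ C2 = (M1 ⊕ K) ⊕ (M2 ⊕ K) = M1 ⊕ M2, so the key drops out. Then M2 = (M1 ⊕ M2) ⊕ M1 over the first 7 bytes.
byte 0: (4b ^ cd) ^ 42 = 86 ^ 42 = c4
byte 1: (82 ^ 90) ^ 65 = 12 ^ 65 = 77
byte 2: (1c ^ e6) ^ 72 = fa ^ 72 = 88
byte 3: (e9 ^ 15) ^ 6c = fc ^ 6c = 90
byte 4: (6a ^ d5) ^ 69 = bf ^ 69 = d6
byte 5: (ae ^ 33) ^ 6e = 9d ^ 6e = f3
byte 6: (f1 ^ 90) ^ 20 = 61 ^ 20 = 41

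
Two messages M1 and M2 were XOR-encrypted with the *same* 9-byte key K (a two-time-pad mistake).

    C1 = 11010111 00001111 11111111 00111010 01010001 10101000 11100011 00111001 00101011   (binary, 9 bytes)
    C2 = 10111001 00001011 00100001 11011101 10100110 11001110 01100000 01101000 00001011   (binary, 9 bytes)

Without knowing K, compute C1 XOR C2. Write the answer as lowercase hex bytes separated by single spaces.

6e 04 de e7 f7 66 83 51 20

C1 ⊕ C2 = (M1 ⊕ K) ⊕ (M2 ⊕ K) = M1 ⊕ M2 — the shared key cancels under XOR.
byte 0: 11010111 ^ 10111001 = 01101110
byte 1: 00001111 ^ 00001011 = 00000100
byte 2: 11111111 ^ 00100001 = 11011110
byte 3: 00111010 ^ 11011101 = 11100111
byte 4: 01010001 ^ 10100110 = 11110111
byte 5: 10101000 ^ 11001110 = 01100110
byte 6: 11100011 ^ 01100000 = 10000011
byte 7: 00111001 ^ 01101000 = 01010001
byte 8: 00101011 ^ 00001011 = 00100000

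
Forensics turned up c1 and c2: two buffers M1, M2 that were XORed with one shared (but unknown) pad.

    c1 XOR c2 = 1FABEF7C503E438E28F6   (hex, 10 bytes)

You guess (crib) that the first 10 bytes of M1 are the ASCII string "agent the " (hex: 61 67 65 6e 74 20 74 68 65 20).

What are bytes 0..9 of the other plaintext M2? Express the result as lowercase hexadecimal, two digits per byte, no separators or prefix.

7ecc8a12241e37e64dd6

Since c1 ⊕ c2 = M1 ⊕ M2, XORing with the guessed M1 bytes yields the corresponding M2 bytes: M2 = (c1 ⊕ c2) ⊕ M1.
1f XOR 61 = 7e
ab XOR 67 = cc
ef XOR 65 = 8a
7c XOR 6e = 12
50 XOR 74 = 24
3e XOR 20 = 1e
43 XOR 74 = 37
8e XOR 68 = e6
28 XOR 65 = 4d
f6 XOR 20 = d6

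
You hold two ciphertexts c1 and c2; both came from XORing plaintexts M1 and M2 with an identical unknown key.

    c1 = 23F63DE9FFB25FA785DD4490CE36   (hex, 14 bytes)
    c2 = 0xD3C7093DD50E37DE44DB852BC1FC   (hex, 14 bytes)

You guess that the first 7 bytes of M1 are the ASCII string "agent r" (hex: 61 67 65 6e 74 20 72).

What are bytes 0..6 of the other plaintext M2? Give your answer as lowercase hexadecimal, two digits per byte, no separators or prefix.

First, c1 ⊕ c2 = (M1 ⊕ K) ⊕ (M2 ⊕ K) = M1 ⊕ M2, so the key drops out. Then M2 = (M1 ⊕ M2) ⊕ M1 over the first 7 bytes.
byte 0: (23 XOR d3) XOR 61 = f0 XOR 61 = 91
byte 1: (f6 XOR c7) XOR 67 = 31 XOR 67 = 56
byte 2: (3d XOR 09) XOR 65 = 34 XOR 65 = 51
byte 3: (e9 XOR 3d) XOR 6e = d4 XOR 6e = ba
byte 4: (ff XOR d5) XOR 74 = 2a XOR 74 = 5e
byte 5: (b2 XOR 0e) XOR 20 = bc XOR 20 = 9c
byte 6: (5f XOR 37) XOR 72 = 68 XOR 72 = 1a

915651ba5e9c1a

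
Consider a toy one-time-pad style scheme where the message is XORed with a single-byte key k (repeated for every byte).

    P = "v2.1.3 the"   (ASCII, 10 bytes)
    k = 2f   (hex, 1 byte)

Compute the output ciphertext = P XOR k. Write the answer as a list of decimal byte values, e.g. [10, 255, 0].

The 1-byte key repeats, so the effective keystream is 2f 2f 2f 2f 2f 2f 2f 2f 2f 2f.
byte 0: 76 ^ 2f = 59
byte 1: 32 ^ 2f = 1d
byte 2: 2e ^ 2f = 01
byte 3: 31 ^ 2f = 1e
byte 4: 2e ^ 2f = 01
byte 5: 33 ^ 2f = 1c
byte 6: 20 ^ 2f = 0f
byte 7: 74 ^ 2f = 5b
byte 8: 68 ^ 2f = 47
byte 9: 65 ^ 2f = 4a

[89, 29, 1, 30, 1, 28, 15, 91, 71, 74]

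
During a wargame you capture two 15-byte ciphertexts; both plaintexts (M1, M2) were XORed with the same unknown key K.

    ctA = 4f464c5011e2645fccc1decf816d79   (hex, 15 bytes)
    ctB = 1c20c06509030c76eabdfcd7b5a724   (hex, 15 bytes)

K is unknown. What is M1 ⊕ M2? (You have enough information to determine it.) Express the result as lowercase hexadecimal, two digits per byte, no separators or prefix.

53668c3518e16829267c221834ca5d

ctA ⊕ ctB = (M1 ⊕ K) ⊕ (M2 ⊕ K) = M1 ⊕ M2 — the shared key cancels under XOR.
4f XOR 1c = 53
46 XOR 20 = 66
4c XOR c0 = 8c
50 XOR 65 = 35
11 XOR 09 = 18
e2 XOR 03 = e1
64 XOR 0c = 68
5f XOR 76 = 29
cc XOR ea = 26
c1 XOR bd = 7c
de XOR fc = 22
cf XOR d7 = 18
81 XOR b5 = 34
6d XOR a7 = ca
79 XOR 24 = 5d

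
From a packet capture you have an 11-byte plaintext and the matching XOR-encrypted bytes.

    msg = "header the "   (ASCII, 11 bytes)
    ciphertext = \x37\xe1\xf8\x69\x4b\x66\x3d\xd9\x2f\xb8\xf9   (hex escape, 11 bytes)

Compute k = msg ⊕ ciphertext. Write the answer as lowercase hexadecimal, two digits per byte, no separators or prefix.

5f84990d2e141dad47ddd9

Since ciphertext = msg ⊕ k, XORing both sides with msg gives k = msg ⊕ ciphertext.
byte 0: 68 ⊕ 37 = 5f
byte 1: 65 ⊕ e1 = 84
byte 2: 61 ⊕ f8 = 99
byte 3: 64 ⊕ 69 = 0d
byte 4: 65 ⊕ 4b = 2e
byte 5: 72 ⊕ 66 = 14
byte 6: 20 ⊕ 3d = 1d
byte 7: 74 ⊕ d9 = ad
byte 8: 68 ⊕ 2f = 47
byte 9: 65 ⊕ b8 = dd
byte 10: 20 ⊕ f9 = d9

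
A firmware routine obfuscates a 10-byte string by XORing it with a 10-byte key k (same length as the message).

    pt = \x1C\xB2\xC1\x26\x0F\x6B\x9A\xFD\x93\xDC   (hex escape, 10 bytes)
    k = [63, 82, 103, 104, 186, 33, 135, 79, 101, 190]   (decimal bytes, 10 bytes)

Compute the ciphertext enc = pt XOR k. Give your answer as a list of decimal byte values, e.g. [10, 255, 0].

[35, 224, 166, 78, 181, 74, 29, 178, 246, 98]

1c ⊕ 3f = 23
b2 ⊕ 52 = e0
c1 ⊕ 67 = a6
26 ⊕ 68 = 4e
0f ⊕ ba = b5
6b ⊕ 21 = 4a
9a ⊕ 87 = 1d
fd ⊕ 4f = b2
93 ⊕ 65 = f6
dc ⊕ be = 62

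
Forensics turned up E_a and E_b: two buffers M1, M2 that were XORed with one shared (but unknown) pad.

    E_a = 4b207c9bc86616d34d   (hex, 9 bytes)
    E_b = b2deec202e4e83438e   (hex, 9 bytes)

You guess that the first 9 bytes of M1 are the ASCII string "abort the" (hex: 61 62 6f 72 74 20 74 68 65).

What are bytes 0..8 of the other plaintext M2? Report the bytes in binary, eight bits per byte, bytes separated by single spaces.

First, E_a ⊕ E_b = (M1 ⊕ K) ⊕ (M2 ⊕ K) = M1 ⊕ M2, so the key drops out. Then M2 = (M1 ⊕ M2) ⊕ M1 over the first 9 bytes.
byte 0: (4b ⊕ b2) ⊕ 61 = f9 ⊕ 61 = 98
byte 1: (20 ⊕ de) ⊕ 62 = fe ⊕ 62 = 9c
byte 2: (7c ⊕ ec) ⊕ 6f = 90 ⊕ 6f = ff
byte 3: (9b ⊕ 20) ⊕ 72 = bb ⊕ 72 = c9
byte 4: (c8 ⊕ 2e) ⊕ 74 = e6 ⊕ 74 = 92
byte 5: (66 ⊕ 4e) ⊕ 20 = 28 ⊕ 20 = 08
byte 6: (16 ⊕ 83) ⊕ 74 = 95 ⊕ 74 = e1
byte 7: (d3 ⊕ 43) ⊕ 68 = 90 ⊕ 68 = f8
byte 8: (4d ⊕ 8e) ⊕ 65 = c3 ⊕ 65 = a6

10011000 10011100 11111111 11001001 10010010 00001000 11100001 11111000 10100110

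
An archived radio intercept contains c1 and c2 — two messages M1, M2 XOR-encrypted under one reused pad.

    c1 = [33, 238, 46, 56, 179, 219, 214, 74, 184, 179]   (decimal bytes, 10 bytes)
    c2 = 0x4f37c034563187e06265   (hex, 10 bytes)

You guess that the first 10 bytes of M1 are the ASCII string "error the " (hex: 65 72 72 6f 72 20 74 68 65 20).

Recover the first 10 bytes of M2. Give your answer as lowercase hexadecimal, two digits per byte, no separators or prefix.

0bab9c6397ca25c2bff6

First, c1 ⊕ c2 = (M1 ⊕ K) ⊕ (M2 ⊕ K) = M1 ⊕ M2, so the key drops out. Then M2 = (M1 ⊕ M2) ⊕ M1 over the first 10 bytes.
byte 0: (21 xor 4f) xor 65 = 6e xor 65 = 0b
byte 1: (ee xor 37) xor 72 = d9 xor 72 = ab
byte 2: (2e xor c0) xor 72 = ee xor 72 = 9c
byte 3: (38 xor 34) xor 6f = 0c xor 6f = 63
byte 4: (b3 xor 56) xor 72 = e5 xor 72 = 97
byte 5: (db xor 31) xor 20 = ea xor 20 = ca
byte 6: (d6 xor 87) xor 74 = 51 xor 74 = 25
byte 7: (4a xor e0) xor 68 = aa xor 68 = c2
byte 8: (b8 xor 62) xor 65 = da xor 65 = bf
byte 9: (b3 xor 65) xor 20 = d6 xor 20 = f6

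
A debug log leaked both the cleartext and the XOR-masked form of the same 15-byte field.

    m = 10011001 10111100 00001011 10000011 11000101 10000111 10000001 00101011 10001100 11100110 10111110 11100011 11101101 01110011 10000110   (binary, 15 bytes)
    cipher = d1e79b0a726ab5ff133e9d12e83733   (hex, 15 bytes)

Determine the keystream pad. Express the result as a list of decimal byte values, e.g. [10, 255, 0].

Since cipher = m ⊕ pad, XORing both sides with m gives pad = m ⊕ cipher.
99 xor d1 = 48
bc xor e7 = 5b
0b xor 9b = 90
83 xor 0a = 89
c5 xor 72 = b7
87 xor 6a = ed
81 xor b5 = 34
2b xor ff = d4
8c xor 13 = 9f
e6 xor 3e = d8
be xor 9d = 23
e3 xor 12 = f1
ed xor e8 = 05
73 xor 37 = 44
86 xor 33 = b5

[72, 91, 144, 137, 183, 237, 52, 212, 159, 216, 35, 241, 5, 68, 181]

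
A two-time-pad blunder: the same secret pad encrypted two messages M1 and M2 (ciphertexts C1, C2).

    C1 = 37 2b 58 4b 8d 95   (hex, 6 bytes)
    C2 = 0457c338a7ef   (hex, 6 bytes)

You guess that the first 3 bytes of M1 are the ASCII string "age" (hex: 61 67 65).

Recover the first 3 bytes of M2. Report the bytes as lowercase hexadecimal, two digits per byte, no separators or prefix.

521bfe

First, C1 ⊕ C2 = (M1 ⊕ K) ⊕ (M2 ⊕ K) = M1 ⊕ M2, so the key drops out. Then M2 = (M1 ⊕ M2) ⊕ M1 over the first 3 bytes.
byte 0: (37 xor 04) xor 61 = 33 xor 61 = 52
byte 1: (2b xor 57) xor 67 = 7c xor 67 = 1b
byte 2: (58 xor c3) xor 65 = 9b xor 65 = fe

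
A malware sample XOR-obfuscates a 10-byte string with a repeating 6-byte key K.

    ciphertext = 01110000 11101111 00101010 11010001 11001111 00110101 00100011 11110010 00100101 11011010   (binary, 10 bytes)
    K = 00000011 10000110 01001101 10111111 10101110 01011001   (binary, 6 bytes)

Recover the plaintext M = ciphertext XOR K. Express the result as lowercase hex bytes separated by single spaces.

The 6-byte key repeats, so the effective keystream is 03 86 4d bf ae 59 03 86 4d bf.
byte 0: 70 ⊕ 03 = 73
byte 1: ef ⊕ 86 = 69
byte 2: 2a ⊕ 4d = 67
byte 3: d1 ⊕ bf = 6e
byte 4: cf ⊕ ae = 61
byte 5: 35 ⊕ 59 = 6c
byte 6: 23 ⊕ 03 = 20
byte 7: f2 ⊕ 86 = 74
byte 8: 25 ⊕ 4d = 68
byte 9: da ⊕ bf = 65

73 69 67 6e 61 6c 20 74 68 65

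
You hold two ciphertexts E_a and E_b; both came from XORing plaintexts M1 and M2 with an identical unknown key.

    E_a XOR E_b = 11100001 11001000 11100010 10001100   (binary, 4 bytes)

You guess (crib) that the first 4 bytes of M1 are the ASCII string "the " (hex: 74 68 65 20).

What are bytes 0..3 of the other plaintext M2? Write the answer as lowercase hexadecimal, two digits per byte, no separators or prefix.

95a087ac

Since E_a ⊕ E_b = M1 ⊕ M2, XORing with the guessed M1 bytes yields the corresponding M2 bytes: M2 = (E_a ⊕ E_b) ⊕ M1.
e1 ⊕ 74 = 95
c8 ⊕ 68 = a0
e2 ⊕ 65 = 87
8c ⊕ 20 = ac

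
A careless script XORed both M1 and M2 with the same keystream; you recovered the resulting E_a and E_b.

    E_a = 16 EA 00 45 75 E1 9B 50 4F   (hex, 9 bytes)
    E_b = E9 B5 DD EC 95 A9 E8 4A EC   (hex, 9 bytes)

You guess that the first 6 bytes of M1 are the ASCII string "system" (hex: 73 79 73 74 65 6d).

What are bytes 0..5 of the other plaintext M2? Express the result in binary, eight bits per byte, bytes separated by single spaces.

First, E_a ⊕ E_b = (M1 ⊕ K) ⊕ (M2 ⊕ K) = M1 ⊕ M2, so the key drops out. Then M2 = (M1 ⊕ M2) ⊕ M1 over the first 6 bytes.
byte 0: (16 ⊕ e9) ⊕ 73 = ff ⊕ 73 = 8c
byte 1: (ea ⊕ b5) ⊕ 79 = 5f ⊕ 79 = 26
byte 2: (00 ⊕ dd) ⊕ 73 = dd ⊕ 73 = ae
byte 3: (45 ⊕ ec) ⊕ 74 = a9 ⊕ 74 = dd
byte 4: (75 ⊕ 95) ⊕ 65 = e0 ⊕ 65 = 85
byte 5: (e1 ⊕ a9) ⊕ 6d = 48 ⊕ 6d = 25

10001100 00100110 10101110 11011101 10000101 00100101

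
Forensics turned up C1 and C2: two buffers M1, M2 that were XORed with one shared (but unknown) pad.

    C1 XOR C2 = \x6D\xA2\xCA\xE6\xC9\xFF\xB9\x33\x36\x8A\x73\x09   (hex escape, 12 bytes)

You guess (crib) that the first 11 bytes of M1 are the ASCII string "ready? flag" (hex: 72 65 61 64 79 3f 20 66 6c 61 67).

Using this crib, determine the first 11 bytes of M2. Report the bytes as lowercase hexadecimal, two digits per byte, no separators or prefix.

1fc7ab82b0c099555aeb14

Since C1 ⊕ C2 = M1 ⊕ M2, XORing with the guessed M1 bytes yields the corresponding M2 bytes: M2 = (C1 ⊕ C2) ⊕ M1.
byte 0: 01101101 ⊕ 01110010 = 00011111
byte 1: 10100010 ⊕ 01100101 = 11000111
byte 2: 11001010 ⊕ 01100001 = 10101011
byte 3: 11100110 ⊕ 01100100 = 10000010
byte 4: 11001001 ⊕ 01111001 = 10110000
byte 5: 11111111 ⊕ 00111111 = 11000000
byte 6: 10111001 ⊕ 00100000 = 10011001
byte 7: 00110011 ⊕ 01100110 = 01010101
byte 8: 00110110 ⊕ 01101100 = 01011010
byte 9: 10001010 ⊕ 01100001 = 11101011
byte 10: 01110011 ⊕ 01100111 = 00010100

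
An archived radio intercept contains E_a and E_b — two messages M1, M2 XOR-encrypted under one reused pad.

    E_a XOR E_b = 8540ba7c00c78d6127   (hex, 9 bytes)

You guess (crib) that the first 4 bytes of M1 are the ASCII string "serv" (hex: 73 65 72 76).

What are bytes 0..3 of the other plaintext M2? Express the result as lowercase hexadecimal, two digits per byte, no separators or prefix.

Since E_a ⊕ E_b = M1 ⊕ M2, XORing with the guessed M1 bytes yields the corresponding M2 bytes: M2 = (E_a ⊕ E_b) ⊕ M1.
85 ^ 73 = f6
40 ^ 65 = 25
ba ^ 72 = c8
7c ^ 76 = 0a

f625c80a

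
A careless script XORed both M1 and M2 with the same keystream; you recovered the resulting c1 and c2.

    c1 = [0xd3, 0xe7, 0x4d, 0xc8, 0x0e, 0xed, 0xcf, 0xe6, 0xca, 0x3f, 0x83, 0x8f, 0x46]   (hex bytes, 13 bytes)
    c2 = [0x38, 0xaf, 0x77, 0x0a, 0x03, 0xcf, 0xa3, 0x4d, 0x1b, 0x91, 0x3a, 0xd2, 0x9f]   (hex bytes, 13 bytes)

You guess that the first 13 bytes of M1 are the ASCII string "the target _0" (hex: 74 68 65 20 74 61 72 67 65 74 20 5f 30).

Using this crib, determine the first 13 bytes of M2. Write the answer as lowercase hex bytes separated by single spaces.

9f 20 5f e2 79 43 1e cc b4 da 99 02 e9

First, c1 ⊕ c2 = (M1 ⊕ K) ⊕ (M2 ⊕ K) = M1 ⊕ M2, so the key drops out. Then M2 = (M1 ⊕ M2) ⊕ M1 over the first 13 bytes.
byte 0: (d3 ⊕ 38) ⊕ 74 = eb ⊕ 74 = 9f
byte 1: (e7 ⊕ af) ⊕ 68 = 48 ⊕ 68 = 20
byte 2: (4d ⊕ 77) ⊕ 65 = 3a ⊕ 65 = 5f
byte 3: (c8 ⊕ 0a) ⊕ 20 = c2 ⊕ 20 = e2
byte 4: (0e ⊕ 03) ⊕ 74 = 0d ⊕ 74 = 79
byte 5: (ed ⊕ cf) ⊕ 61 = 22 ⊕ 61 = 43
byte 6: (cf ⊕ a3) ⊕ 72 = 6c ⊕ 72 = 1e
byte 7: (e6 ⊕ 4d) ⊕ 67 = ab ⊕ 67 = cc
byte 8: (ca ⊕ 1b) ⊕ 65 = d1 ⊕ 65 = b4
byte 9: (3f ⊕ 91) ⊕ 74 = ae ⊕ 74 = da
byte 10: (83 ⊕ 3a) ⊕ 20 = b9 ⊕ 20 = 99
byte 11: (8f ⊕ d2) ⊕ 5f = 5d ⊕ 5f = 02
byte 12: (46 ⊕ 9f) ⊕ 30 = d9 ⊕ 30 = e9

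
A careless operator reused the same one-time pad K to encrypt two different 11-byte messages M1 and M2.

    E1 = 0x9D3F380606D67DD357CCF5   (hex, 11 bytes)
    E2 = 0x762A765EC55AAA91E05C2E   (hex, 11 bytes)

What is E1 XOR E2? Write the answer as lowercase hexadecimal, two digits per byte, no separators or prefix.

E1 ⊕ E2 = (M1 ⊕ K) ⊕ (M2 ⊕ K) = M1 ⊕ M2 — the shared key cancels under XOR.
157 xor 118 = 235
 63 xor  42 =  21
 56 xor 118 =  78
  6 xor  94 =  88
  6 xor 197 = 195
214 xor  90 = 140
125 xor 170 = 215
211 xor 145 =  66
 87 xor 224 = 183
204 xor  92 = 144
245 xor  46 = 219

eb154e58c38cd742b790db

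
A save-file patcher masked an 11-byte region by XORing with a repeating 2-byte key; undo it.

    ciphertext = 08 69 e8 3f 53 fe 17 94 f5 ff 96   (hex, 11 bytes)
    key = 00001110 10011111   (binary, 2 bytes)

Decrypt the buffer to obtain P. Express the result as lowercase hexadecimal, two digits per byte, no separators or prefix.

The 2-byte key repeats, so the effective keystream is 0e 9f 0e 9f 0e 9f 0e 9f 0e 9f 0e.
byte 0: 08 ⊕ 0e = 06
byte 1: 69 ⊕ 9f = f6
byte 2: e8 ⊕ 0e = e6
byte 3: 3f ⊕ 9f = a0
byte 4: 53 ⊕ 0e = 5d
byte 5: fe ⊕ 9f = 61
byte 6: 17 ⊕ 0e = 19
byte 7: 94 ⊕ 9f = 0b
byte 8: f5 ⊕ 0e = fb
byte 9: ff ⊕ 9f = 60
byte 10: 96 ⊕ 0e = 98

06f6e6a05d61190bfb6098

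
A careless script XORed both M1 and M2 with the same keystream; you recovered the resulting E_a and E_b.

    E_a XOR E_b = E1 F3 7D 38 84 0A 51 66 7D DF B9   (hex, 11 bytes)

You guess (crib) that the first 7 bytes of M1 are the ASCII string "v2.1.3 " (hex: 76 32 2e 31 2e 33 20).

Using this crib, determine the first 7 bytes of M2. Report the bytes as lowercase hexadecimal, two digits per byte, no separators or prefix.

97c15309aa3971

Since E_a ⊕ E_b = M1 ⊕ M2, XORing with the guessed M1 bytes yields the corresponding M2 bytes: M2 = (E_a ⊕ E_b) ⊕ M1.
byte 0: 225 ^ 118 = 151
byte 1: 243 ^  50 = 193
byte 2: 125 ^  46 =  83
byte 3:  56 ^  49 =   9
byte 4: 132 ^  46 = 170
byte 5:  10 ^  51 =  57
byte 6:  81 ^  32 = 113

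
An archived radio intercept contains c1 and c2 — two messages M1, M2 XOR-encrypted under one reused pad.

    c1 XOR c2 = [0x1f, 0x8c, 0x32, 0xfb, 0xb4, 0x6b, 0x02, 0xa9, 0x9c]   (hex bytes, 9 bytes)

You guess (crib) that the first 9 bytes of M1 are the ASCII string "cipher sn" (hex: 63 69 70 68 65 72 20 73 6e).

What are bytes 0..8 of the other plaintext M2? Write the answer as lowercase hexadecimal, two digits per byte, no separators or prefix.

7ce54293d11922daf2

Since c1 ⊕ c2 = M1 ⊕ M2, XORing with the guessed M1 bytes yields the corresponding M2 bytes: M2 = (c1 ⊕ c2) ⊕ M1.
byte 0: 1f ⊕ 63 = 7c
byte 1: 8c ⊕ 69 = e5
byte 2: 32 ⊕ 70 = 42
byte 3: fb ⊕ 68 = 93
byte 4: b4 ⊕ 65 = d1
byte 5: 6b ⊕ 72 = 19
byte 6: 02 ⊕ 20 = 22
byte 7: a9 ⊕ 73 = da
byte 8: 9c ⊕ 6e = f2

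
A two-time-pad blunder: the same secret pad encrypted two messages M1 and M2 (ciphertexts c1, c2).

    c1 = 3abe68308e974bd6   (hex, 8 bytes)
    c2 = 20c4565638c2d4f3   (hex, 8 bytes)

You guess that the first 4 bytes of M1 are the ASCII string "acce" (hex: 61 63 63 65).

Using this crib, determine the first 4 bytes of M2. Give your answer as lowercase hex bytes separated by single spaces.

7b 19 5d 03

First, c1 ⊕ c2 = (M1 ⊕ K) ⊕ (M2 ⊕ K) = M1 ⊕ M2, so the key drops out. Then M2 = (M1 ⊕ M2) ⊕ M1 over the first 4 bytes.
byte 0: (3a XOR 20) XOR 61 = 1a XOR 61 = 7b
byte 1: (be XOR c4) XOR 63 = 7a XOR 63 = 19
byte 2: (68 XOR 56) XOR 63 = 3e XOR 63 = 5d
byte 3: (30 XOR 56) XOR 65 = 66 XOR 65 = 03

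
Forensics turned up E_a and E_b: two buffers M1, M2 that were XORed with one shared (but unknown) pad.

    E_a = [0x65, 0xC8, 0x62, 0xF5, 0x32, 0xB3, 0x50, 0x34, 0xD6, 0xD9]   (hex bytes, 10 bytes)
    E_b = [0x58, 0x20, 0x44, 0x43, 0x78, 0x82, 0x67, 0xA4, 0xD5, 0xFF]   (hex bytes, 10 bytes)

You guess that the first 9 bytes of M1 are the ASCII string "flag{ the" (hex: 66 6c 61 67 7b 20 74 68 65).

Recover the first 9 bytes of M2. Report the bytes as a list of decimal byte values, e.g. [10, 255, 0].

First, E_a ⊕ E_b = (M1 ⊕ K) ⊕ (M2 ⊕ K) = M1 ⊕ M2, so the key drops out. Then M2 = (M1 ⊕ M2) ⊕ M1 over the first 9 bytes.
byte 0: (65 XOR 58) XOR 66 = 3d XOR 66 = 5b
byte 1: (c8 XOR 20) XOR 6c = e8 XOR 6c = 84
byte 2: (62 XOR 44) XOR 61 = 26 XOR 61 = 47
byte 3: (f5 XOR 43) XOR 67 = b6 XOR 67 = d1
byte 4: (32 XOR 78) XOR 7b = 4a XOR 7b = 31
byte 5: (b3 XOR 82) XOR 20 = 31 XOR 20 = 11
byte 6: (50 XOR 67) XOR 74 = 37 XOR 74 = 43
byte 7: (34 XOR a4) XOR 68 = 90 XOR 68 = f8
byte 8: (d6 XOR d5) XOR 65 = 03 XOR 65 = 66

[91, 132, 71, 209, 49, 17, 67, 248, 102]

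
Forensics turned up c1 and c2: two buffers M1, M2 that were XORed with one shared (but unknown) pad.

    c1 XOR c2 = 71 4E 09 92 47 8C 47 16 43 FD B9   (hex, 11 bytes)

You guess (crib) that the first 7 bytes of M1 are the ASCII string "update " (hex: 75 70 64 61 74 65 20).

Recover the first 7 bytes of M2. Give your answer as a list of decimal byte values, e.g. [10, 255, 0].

[4, 62, 109, 243, 51, 233, 103]

Since c1 ⊕ c2 = M1 ⊕ M2, XORing with the guessed M1 bytes yields the corresponding M2 bytes: M2 = (c1 ⊕ c2) ⊕ M1.
71 ⊕ 75 = 04
4e ⊕ 70 = 3e
09 ⊕ 64 = 6d
92 ⊕ 61 = f3
47 ⊕ 74 = 33
8c ⊕ 65 = e9
47 ⊕ 20 = 67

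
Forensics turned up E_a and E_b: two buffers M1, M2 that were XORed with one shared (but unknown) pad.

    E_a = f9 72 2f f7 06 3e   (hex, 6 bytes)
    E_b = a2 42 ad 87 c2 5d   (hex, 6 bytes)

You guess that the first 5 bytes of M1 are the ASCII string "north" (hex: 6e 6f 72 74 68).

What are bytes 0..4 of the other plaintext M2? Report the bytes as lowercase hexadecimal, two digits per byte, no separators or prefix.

355ff004ac

First, E_a ⊕ E_b = (M1 ⊕ K) ⊕ (M2 ⊕ K) = M1 ⊕ M2, so the key drops out. Then M2 = (M1 ⊕ M2) ⊕ M1 over the first 5 bytes.
byte 0: (f9 ^ a2) ^ 6e = 5b ^ 6e = 35
byte 1: (72 ^ 42) ^ 6f = 30 ^ 6f = 5f
byte 2: (2f ^ ad) ^ 72 = 82 ^ 72 = f0
byte 3: (f7 ^ 87) ^ 74 = 70 ^ 74 = 04
byte 4: (06 ^ c2) ^ 68 = c4 ^ 68 = ac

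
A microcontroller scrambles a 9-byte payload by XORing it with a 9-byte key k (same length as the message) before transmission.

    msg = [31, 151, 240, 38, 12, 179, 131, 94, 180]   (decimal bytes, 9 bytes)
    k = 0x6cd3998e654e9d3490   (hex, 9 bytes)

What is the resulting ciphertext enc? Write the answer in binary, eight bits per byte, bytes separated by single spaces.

01110011 01000100 01101001 10101000 01101001 11111101 00011110 01101010 00100100

XOR is its own inverse, so applying the key byte-wise gives the result directly.
byte 0: 00011111 xor 01101100 = 01110011
byte 1: 10010111 xor 11010011 = 01000100
byte 2: 11110000 xor 10011001 = 01101001
byte 3: 00100110 xor 10001110 = 10101000
byte 4: 00001100 xor 01100101 = 01101001
byte 5: 10110011 xor 01001110 = 11111101
byte 6: 10000011 xor 10011101 = 00011110
byte 7: 01011110 xor 00110100 = 01101010
byte 8: 10110100 xor 10010000 = 00100100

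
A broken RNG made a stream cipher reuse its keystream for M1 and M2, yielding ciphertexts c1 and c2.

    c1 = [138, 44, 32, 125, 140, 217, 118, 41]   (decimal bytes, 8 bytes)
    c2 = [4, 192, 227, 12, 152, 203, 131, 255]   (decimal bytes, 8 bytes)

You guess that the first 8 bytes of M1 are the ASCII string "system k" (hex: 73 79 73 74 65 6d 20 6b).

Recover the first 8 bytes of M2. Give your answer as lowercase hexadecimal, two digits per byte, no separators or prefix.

First, c1 ⊕ c2 = (M1 ⊕ K) ⊕ (M2 ⊕ K) = M1 ⊕ M2, so the key drops out. Then M2 = (M1 ⊕ M2) ⊕ M1 over the first 8 bytes.
byte 0: (8a ^ 04) ^ 73 = 8e ^ 73 = fd
byte 1: (2c ^ c0) ^ 79 = ec ^ 79 = 95
byte 2: (20 ^ e3) ^ 73 = c3 ^ 73 = b0
byte 3: (7d ^ 0c) ^ 74 = 71 ^ 74 = 05
byte 4: (8c ^ 98) ^ 65 = 14 ^ 65 = 71
byte 5: (d9 ^ cb) ^ 6d = 12 ^ 6d = 7f
byte 6: (76 ^ 83) ^ 20 = f5 ^ 20 = d5
byte 7: (29 ^ ff) ^ 6b = d6 ^ 6b = bd

fd95b005717fd5bd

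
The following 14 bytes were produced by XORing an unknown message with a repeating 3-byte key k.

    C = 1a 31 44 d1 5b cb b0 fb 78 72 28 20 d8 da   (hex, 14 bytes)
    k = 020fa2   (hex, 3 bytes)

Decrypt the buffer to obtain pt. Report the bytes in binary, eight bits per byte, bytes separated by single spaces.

The 3-byte key repeats, so the effective keystream is 02 0f a2 02 0f a2 02 0f a2 02 0f a2 02 0f.
byte 0: 1a ^ 02 = 18
byte 1: 31 ^ 0f = 3e
byte 2: 44 ^ a2 = e6
byte 3: d1 ^ 02 = d3
byte 4: 5b ^ 0f = 54
byte 5: cb ^ a2 = 69
byte 6: b0 ^ 02 = b2
byte 7: fb ^ 0f = f4
byte 8: 78 ^ a2 = da
byte 9: 72 ^ 02 = 70
byte 10: 28 ^ 0f = 27
byte 11: 20 ^ a2 = 82
byte 12: d8 ^ 02 = da
byte 13: da ^ 0f = d5

00011000 00111110 11100110 11010011 01010100 01101001 10110010 11110100 11011010 01110000 00100111 10000010 11011010 11010101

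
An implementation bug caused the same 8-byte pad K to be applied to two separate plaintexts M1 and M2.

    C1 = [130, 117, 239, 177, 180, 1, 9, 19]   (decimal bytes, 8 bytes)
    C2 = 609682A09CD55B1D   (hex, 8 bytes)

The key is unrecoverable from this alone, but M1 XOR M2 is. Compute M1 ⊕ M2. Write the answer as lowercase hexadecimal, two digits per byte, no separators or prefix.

C1 ⊕ C2 = (M1 ⊕ K) ⊕ (M2 ⊕ K) = M1 ⊕ M2 — the shared key cancels under XOR.
byte 0: 82 xor 60 = e2
byte 1: 75 xor 96 = e3
byte 2: ef xor 82 = 6d
byte 3: b1 xor a0 = 11
byte 4: b4 xor 9c = 28
byte 5: 01 xor d5 = d4
byte 6: 09 xor 5b = 52
byte 7: 13 xor 1d = 0e

e2e36d1128d4520e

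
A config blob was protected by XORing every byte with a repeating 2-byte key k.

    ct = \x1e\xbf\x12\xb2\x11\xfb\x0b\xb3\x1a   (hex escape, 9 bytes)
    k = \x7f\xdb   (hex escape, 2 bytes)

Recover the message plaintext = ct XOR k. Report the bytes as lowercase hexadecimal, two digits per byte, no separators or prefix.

61646d696e20746865

The 2-byte key repeats, so the effective keystream is 7f db 7f db 7f db 7f db 7f.
byte 0: 1e xor 7f = 61
byte 1: bf xor db = 64
byte 2: 12 xor 7f = 6d
byte 3: b2 xor db = 69
byte 4: 11 xor 7f = 6e
byte 5: fb xor db = 20
byte 6: 0b xor 7f = 74
byte 7: b3 xor db = 68
byte 8: 1a xor 7f = 65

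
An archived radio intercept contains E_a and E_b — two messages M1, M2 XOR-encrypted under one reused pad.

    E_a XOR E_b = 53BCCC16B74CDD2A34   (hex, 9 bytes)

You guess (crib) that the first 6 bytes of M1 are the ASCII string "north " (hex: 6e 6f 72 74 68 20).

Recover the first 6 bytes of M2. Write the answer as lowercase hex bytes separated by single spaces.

Since E_a ⊕ E_b = M1 ⊕ M2, XORing with the guessed M1 bytes yields the corresponding M2 bytes: M2 = (E_a ⊕ E_b) ⊕ M1.
53 XOR 6e = 3d
bc XOR 6f = d3
cc XOR 72 = be
16 XOR 74 = 62
b7 XOR 68 = df
4c XOR 20 = 6c

3d d3 be 62 df 6c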